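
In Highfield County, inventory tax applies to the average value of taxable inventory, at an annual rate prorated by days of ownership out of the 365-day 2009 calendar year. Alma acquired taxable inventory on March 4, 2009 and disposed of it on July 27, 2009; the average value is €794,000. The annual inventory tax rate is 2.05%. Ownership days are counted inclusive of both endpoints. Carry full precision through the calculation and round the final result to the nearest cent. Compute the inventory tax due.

€6,510.80

Days held (March 4 – July 27, 2009): 146 out of 365
Tax = €794,000 × 2.05% × 146/365 = €6,510.8000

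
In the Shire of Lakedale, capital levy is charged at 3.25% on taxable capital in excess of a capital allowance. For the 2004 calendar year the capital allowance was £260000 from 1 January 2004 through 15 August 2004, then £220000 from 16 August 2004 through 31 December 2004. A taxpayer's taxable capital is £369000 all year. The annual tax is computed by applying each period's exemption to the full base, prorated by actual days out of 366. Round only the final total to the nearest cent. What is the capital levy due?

£4032.66

1 January – 15 August 2004: 228 days, exemption £260000 → (£369000 − £260000) × 3.25% × 228/366 = £2206.8033
16 August – 31 December 2004: 138 days, exemption £220000 → (£369000 − £220000) × 3.25% × 138/366 = £1825.8607
Total = £4032.6639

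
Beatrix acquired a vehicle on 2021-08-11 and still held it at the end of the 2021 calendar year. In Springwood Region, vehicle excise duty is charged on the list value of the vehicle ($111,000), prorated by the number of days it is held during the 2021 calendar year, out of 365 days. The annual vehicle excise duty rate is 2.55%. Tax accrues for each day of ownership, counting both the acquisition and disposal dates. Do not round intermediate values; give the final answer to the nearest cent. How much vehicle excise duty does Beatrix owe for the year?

Days held (2021-08-11 to 2021-12-31): 143 out of 365
Tax = $111,000 × 2.55% × 143/365 = $1,108.9356

$1,108.94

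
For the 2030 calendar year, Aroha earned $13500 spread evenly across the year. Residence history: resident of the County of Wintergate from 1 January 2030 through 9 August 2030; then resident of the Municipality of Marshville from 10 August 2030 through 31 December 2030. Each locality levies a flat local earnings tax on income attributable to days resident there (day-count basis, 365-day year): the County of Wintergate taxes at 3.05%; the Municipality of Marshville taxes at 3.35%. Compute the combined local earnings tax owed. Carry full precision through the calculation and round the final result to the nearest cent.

$427.73

The County of Wintergate, 1 January – 9 August 2030: 221 days → $13500 × 3.05% × 221/365 = $249.3062
The Municipality of Marshville, 10 August – 31 December 2030: 144 days → $13500 × 3.35% × 144/365 = $178.4219
Total = $427.7281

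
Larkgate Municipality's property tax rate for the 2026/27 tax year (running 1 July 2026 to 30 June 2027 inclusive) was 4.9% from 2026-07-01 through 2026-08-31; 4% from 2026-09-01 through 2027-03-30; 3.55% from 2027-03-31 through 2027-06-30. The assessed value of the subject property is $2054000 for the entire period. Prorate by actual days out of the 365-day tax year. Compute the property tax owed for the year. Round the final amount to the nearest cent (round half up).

$82970.35

2026-07-01 to 2026-08-31: 62 days at 4.9% → $2054000 × 4.9% × 62/365 = $17096.0329
2026-09-01 to 2027-03-30: 211 days at 4% → $2054000 × 4% × 211/365 = $47495.2329
2027-03-31 to 2027-06-30: 92 days at 3.55% → $2054000 × 3.55% × 92/365 = $18379.0795
Total = $82970.3452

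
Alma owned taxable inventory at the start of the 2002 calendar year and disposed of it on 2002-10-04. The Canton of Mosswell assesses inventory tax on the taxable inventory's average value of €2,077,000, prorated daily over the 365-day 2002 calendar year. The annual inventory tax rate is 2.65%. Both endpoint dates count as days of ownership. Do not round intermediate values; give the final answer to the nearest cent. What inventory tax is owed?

€41,770.46

Days held (2002-01-01 to 2002-10-04): 277 out of 365
Tax = €2,077,000 × 2.65% × 277/365 = €41,770.4616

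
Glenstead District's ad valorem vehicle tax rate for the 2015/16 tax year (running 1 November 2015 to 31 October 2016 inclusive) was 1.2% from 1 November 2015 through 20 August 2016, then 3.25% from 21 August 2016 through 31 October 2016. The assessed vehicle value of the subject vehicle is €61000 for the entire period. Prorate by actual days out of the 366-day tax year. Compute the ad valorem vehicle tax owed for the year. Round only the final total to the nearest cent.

€978.00

1 November 2015 – 20 August 2016: 294 days at 1.2% → €61000 × 1.2% × 294/366 = €588.0000
21 August – 31 October 2016: 72 days at 3.25% → €61000 × 3.25% × 72/366 = €390.0000
Total = €978.0000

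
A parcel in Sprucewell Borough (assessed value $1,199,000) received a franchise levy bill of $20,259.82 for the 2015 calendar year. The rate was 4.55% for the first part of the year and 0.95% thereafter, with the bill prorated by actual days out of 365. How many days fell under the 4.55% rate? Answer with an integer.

Let d = days at the first rate; then 365 − d days at the second rate.
$1,199,000 × [4.55%·d + 0.95%·(365−d)] / 365 = $20,259.82
Solving gives d = 75, so the new rate took effect on 17 Mar 2015.

75 days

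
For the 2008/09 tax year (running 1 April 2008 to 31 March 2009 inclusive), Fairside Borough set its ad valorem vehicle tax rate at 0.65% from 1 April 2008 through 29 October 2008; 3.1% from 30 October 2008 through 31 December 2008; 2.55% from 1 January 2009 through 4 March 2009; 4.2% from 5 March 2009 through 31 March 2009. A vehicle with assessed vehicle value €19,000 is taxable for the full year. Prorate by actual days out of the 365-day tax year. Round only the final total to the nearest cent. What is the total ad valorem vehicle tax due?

€316.05

1 April – 29 October 2008: 212 days at 0.65% → €19,000 × 0.65% × 212/365 = €71.7315
30 October – 31 December 2008: 63 days at 3.1% → €19,000 × 3.1% × 63/365 = €101.6630
1 January – 4 March 2009: 63 days at 2.55% → €19,000 × 2.55% × 63/365 = €83.6260
5 March – 31 March 2009: 27 days at 4.2% → €19,000 × 4.2% × 27/365 = €59.0301
Total = €316.0507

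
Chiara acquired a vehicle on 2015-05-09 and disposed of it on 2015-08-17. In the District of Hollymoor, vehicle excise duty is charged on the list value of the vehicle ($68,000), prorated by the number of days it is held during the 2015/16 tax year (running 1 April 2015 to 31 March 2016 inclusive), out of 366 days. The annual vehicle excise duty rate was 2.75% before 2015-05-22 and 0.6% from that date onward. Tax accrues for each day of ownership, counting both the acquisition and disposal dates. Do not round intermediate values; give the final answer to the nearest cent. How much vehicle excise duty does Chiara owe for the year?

$164.52

2015-05-09 to 2015-05-21: 13 days at 2.75% → $68,000 × 2.75% × 13/366 = $66.4208
2015-05-22 to 2015-08-17: 88 days at 0.6% → $68,000 × 0.6% × 88/366 = $98.0984
Total = $164.5191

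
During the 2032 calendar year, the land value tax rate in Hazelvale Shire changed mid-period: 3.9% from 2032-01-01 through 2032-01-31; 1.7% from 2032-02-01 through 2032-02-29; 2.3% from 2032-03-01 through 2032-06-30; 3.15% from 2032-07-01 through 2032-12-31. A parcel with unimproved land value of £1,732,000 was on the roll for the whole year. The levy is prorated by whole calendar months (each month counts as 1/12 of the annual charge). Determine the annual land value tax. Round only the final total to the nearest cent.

£48,640.33

2032-01-01 to 2032-01-31: 1 month at 3.9% → £1,732,000 × 3.9% × 1/12 = £5,629.0000
2032-02-01 to 2032-02-29: 1 month at 1.7% → £1,732,000 × 1.7% × 1/12 = £2,453.6667
2032-03-01 to 2032-06-30: 4 months at 2.3% → £1,732,000 × 2.3% × 4/12 = £13,278.6667
2032-07-01 to 2032-12-31: 6 months at 3.15% → £1,732,000 × 3.15% × 6/12 = £27,279.0000
Total = £48,640.3333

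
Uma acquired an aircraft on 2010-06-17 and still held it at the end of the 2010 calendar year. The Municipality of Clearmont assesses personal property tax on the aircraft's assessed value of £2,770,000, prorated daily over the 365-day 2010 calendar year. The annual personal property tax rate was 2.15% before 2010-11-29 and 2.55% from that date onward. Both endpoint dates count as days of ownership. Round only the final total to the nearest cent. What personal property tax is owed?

2010-06-17 to 2010-11-28: 165 days at 2.15% → £2,770,000 × 2.15% × 165/365 = £26,922.1233
2010-11-29 to 2010-12-31: 33 days at 2.55% → £2,770,000 × 2.55% × 33/365 = £6,386.1781
Total = £33,308.3014

£33,308.30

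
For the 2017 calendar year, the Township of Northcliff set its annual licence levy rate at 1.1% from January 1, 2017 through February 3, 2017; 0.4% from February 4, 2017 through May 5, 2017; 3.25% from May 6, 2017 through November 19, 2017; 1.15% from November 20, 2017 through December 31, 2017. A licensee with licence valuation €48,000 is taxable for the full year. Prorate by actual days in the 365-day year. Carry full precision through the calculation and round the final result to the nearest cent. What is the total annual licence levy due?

January 1 – February 3, 2017: 34 days at 1.1% → €48,000 × 1.1% × 34/365 = €49.1836
February 4 – May 5, 2017: 91 days at 0.4% → €48,000 × 0.4% × 91/365 = €47.8685
May 6 – November 19, 2017: 198 days at 3.25% → €48,000 × 3.25% × 198/365 = €846.2466
November 20 – December 31, 2017: 42 days at 1.15% → €48,000 × 1.15% × 42/365 = €63.5178
Total = €1,006.8164

€1,006.82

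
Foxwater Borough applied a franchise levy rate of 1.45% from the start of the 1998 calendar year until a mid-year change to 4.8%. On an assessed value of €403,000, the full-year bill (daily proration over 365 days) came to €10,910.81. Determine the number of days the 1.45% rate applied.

Let d = days at the first rate; then 365 − d days at the second rate.
€403,000 × [1.45%·d + 4.8%·(365−d)] / 365 = €10,910.81
Solving gives d = 228, so the new rate took effect on 17 August 1998.

228 days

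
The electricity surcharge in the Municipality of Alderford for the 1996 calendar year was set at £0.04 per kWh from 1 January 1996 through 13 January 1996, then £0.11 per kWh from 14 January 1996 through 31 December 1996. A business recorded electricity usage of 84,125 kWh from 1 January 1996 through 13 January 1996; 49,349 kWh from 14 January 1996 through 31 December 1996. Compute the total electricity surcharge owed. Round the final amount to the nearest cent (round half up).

1 January – 13 January 1996: 84,125 kWh at £0.04/kWh → £3,365.00
14 January – 31 December 1996: 49,349 kWh at £0.11/kWh → £5,428.39

£8,793.39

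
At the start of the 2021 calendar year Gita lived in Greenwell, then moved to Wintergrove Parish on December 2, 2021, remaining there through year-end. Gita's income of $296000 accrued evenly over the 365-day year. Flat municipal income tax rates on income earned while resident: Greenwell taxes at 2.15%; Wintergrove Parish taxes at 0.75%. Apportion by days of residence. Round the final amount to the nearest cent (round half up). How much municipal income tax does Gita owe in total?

$6023.40

Greenwell, January 1 – December 1, 2021: 335 days → $296000 × 2.15% × 335/365 = $5840.9315
Wintergrove Parish, December 2 – December 31, 2021: 30 days → $296000 × 0.75% × 30/365 = $182.4658
Total = $6023.3973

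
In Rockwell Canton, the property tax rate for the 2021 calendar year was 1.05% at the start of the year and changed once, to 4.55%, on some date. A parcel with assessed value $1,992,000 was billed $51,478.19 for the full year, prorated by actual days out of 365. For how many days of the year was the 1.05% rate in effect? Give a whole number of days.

Let d = days at the first rate; then 365 − d days at the second rate.
$1,992,000 × [1.05%·d + 4.55%·(365−d)] / 365 = $51,478.19
Solving gives d = 205, so the new rate took effect on 25 Jul 2021.

205 days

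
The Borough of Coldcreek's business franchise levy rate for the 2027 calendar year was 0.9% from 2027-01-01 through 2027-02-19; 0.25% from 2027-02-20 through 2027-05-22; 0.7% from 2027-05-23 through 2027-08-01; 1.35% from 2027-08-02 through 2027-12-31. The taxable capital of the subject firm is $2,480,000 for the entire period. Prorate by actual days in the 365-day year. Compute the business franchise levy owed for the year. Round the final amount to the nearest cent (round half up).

2027-01-01 to 2027-02-19: 50 days at 0.9% → $2,480,000 × 0.9% × 50/365 = $3,057.5342
2027-02-20 to 2027-05-22: 92 days at 0.25% → $2,480,000 × 0.25% × 92/365 = $1,562.7397
2027-05-23 to 2027-08-01: 71 days at 0.7% → $2,480,000 × 0.7% × 71/365 = $3,376.8767
2027-08-02 to 2027-12-31: 152 days at 1.35% → $2,480,000 × 1.35% × 152/365 = $13,942.3562
Total = $21,939.5068

$21,939.51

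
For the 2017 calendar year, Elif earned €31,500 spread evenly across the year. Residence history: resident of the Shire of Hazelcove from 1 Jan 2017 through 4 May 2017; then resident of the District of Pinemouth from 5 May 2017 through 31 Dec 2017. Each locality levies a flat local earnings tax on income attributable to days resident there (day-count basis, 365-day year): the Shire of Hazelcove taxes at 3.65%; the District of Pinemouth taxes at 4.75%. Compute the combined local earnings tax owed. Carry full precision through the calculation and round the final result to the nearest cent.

€1,378.53

The Shire of Hazelcove, 1 Jan – 4 May 2017: 124 days → €31,500 × 3.65% × 124/365 = €390.6000
The District of Pinemouth, 5 May – 31 Dec 2017: 241 days → €31,500 × 4.75% × 241/365 = €987.9349
Total = €1,378.5349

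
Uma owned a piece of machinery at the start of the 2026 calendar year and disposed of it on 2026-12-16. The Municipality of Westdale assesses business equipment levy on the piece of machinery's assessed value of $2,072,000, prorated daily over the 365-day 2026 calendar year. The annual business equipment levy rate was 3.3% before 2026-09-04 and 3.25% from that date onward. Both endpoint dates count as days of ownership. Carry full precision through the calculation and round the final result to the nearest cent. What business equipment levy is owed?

2026-01-01 to 2026-09-03: 246 days at 3.3% → $2,072,000 × 3.3% × 246/365 = $46,083.5507
2026-09-04 to 2026-12-16: 104 days at 3.25% → $2,072,000 × 3.25% × 104/365 = $19,187.2877
Total = $65,270.8384

$65,270.84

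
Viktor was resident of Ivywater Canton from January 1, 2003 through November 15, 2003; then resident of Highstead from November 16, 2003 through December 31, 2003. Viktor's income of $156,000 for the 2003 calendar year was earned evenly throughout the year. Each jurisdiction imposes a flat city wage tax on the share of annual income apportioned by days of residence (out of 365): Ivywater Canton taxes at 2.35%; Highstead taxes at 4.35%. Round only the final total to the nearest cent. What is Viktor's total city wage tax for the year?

Ivywater Canton, January 1 – November 15, 2003: 319 days → $156,000 × 2.35% × 319/365 = $3,203.9836
Highstead, November 16 – December 31, 2003: 46 days → $156,000 × 4.35% × 46/365 = $855.2219
Total = $4,059.2055

$4,059.21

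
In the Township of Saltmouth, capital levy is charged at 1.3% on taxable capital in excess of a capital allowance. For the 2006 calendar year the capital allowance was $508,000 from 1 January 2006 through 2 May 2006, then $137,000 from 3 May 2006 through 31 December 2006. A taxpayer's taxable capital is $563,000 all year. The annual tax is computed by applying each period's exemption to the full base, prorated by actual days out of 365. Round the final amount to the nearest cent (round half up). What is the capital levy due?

1 January – 2 May 2006: 122 days, exemption $508,000 → ($563,000 − $508,000) × 1.3% × 122/365 = $238.9863
3 May – 31 December 2006: 243 days, exemption $137,000 → ($563,000 − $137,000) × 1.3% × 243/365 = $3,686.9425
Total = $3,925.9288

$3,925.93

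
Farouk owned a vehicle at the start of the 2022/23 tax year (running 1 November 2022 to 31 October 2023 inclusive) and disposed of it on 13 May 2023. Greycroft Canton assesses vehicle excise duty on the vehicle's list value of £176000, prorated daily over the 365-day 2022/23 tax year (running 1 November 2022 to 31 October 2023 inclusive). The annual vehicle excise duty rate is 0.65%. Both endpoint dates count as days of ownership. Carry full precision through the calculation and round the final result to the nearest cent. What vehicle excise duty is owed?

Days held (1 Nov 2022 – 13 May 2023): 194 out of 365
Tax = £176000 × 0.65% × 194/365 = £608.0438

£608.04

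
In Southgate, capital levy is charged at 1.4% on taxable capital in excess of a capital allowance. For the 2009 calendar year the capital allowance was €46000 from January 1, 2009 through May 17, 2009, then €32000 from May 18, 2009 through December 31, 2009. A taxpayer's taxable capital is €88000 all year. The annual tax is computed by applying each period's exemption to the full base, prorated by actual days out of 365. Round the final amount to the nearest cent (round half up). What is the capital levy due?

January 1 – May 17, 2009: 137 days, exemption €46000 → (€88000 − €46000) × 1.4% × 137/365 = €220.7014
May 18 – December 31, 2009: 228 days, exemption €32000 → (€88000 − €32000) × 1.4% × 228/365 = €489.7315
Total = €710.4329

€710.43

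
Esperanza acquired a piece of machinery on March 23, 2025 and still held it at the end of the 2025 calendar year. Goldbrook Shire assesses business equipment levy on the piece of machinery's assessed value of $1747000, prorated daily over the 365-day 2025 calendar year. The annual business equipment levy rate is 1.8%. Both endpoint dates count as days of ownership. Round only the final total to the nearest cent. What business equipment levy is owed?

Days held (March 23 – December 31, 2025): 284 out of 365
Tax = $1747000 × 1.8% × 284/365 = $24467.5726

$24467.57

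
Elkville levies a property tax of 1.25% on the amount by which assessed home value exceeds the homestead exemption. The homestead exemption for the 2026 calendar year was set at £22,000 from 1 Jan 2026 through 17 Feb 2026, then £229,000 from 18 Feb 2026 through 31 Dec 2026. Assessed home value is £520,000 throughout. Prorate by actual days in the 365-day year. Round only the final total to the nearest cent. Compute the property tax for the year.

1 Jan – 17 Feb 2026: 48 days, exemption £22,000 → (£520,000 − £22,000) × 1.25% × 48/365 = £818.6301
18 Feb – 31 Dec 2026: 317 days, exemption £229,000 → (£520,000 − £229,000) × 1.25% × 317/365 = £3,159.1438
Total = £3,977.7740

£3,977.77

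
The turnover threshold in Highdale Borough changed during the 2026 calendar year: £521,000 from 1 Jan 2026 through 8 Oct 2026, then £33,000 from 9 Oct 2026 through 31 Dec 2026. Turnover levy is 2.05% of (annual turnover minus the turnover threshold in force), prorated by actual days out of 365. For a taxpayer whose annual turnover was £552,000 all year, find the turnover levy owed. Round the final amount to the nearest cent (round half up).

1 Jan – 8 Oct 2026: 281 days, exemption £521,000 → (£552,000 − £521,000) × 2.05% × 281/365 = £489.2479
9 Oct – 31 Dec 2026: 84 days, exemption £33,000 → (£552,000 − £33,000) × 2.05% × 84/365 = £2,448.5425
Total = £2,937.7904

£2,937.79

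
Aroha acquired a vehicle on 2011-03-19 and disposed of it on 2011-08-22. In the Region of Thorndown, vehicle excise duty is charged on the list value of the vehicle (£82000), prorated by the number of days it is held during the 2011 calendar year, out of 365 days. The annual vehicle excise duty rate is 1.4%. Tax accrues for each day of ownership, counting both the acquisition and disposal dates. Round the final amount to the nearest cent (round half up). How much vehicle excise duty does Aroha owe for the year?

£493.80

Days held (2011-03-19 to 2011-08-22): 157 out of 365
Tax = £82000 × 1.4% × 157/365 = £493.7973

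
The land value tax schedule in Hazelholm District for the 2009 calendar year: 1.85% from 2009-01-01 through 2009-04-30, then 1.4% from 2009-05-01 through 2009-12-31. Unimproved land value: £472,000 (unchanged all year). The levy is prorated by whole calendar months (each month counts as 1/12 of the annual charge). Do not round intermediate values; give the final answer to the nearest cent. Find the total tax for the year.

2009-01-01 to 2009-04-30: 4 months at 1.85% → £472,000 × 1.85% × 4/12 = £2,910.6667
2009-05-01 to 2009-12-31: 8 months at 1.4% → £472,000 × 1.4% × 8/12 = £4,405.3333
Total = £7,316.0000

£7,316.00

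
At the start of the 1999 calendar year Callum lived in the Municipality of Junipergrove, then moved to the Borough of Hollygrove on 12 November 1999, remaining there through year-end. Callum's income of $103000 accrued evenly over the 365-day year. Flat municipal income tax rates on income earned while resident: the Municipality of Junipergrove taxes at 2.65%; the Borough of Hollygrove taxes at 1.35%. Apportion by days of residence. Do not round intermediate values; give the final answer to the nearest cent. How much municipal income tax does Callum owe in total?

The Municipality of Junipergrove, 1 January – 11 November 1999: 315 days → $103000 × 2.65% × 315/365 = $2355.5959
The Borough of Hollygrove, 12 November – 31 December 1999: 50 days → $103000 × 1.35% × 50/365 = $190.4795
Total = $2546.0753

$2546.08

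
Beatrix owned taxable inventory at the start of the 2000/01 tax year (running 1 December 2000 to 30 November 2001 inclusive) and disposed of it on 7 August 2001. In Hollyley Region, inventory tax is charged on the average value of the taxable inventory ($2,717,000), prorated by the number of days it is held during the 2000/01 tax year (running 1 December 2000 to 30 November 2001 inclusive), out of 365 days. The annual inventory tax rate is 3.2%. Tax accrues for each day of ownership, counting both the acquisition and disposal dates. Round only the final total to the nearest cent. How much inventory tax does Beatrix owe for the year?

Days held (1 December 2000 – 7 August 2001): 250 out of 365
Tax = $2,717,000 × 3.2% × 250/365 = $59,550.6849

$59,550.68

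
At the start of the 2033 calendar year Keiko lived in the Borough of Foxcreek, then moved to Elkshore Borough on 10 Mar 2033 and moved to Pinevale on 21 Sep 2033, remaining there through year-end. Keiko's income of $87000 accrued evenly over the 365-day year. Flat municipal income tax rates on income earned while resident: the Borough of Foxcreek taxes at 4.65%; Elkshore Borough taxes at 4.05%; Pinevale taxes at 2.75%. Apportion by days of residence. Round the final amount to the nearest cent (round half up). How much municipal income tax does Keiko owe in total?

$3304.69

The Borough of Foxcreek, 1 Jan – 9 Mar 2033: 68 days → $87000 × 4.65% × 68/365 = $753.6822
Elkshore Borough, 10 Mar – 20 Sep 2033: 195 days → $87000 × 4.05% × 195/365 = $1882.4178
Pinevale, 21 Sep – 31 Dec 2033: 102 days → $87000 × 2.75% × 102/365 = $668.5890
Total = $3304.6890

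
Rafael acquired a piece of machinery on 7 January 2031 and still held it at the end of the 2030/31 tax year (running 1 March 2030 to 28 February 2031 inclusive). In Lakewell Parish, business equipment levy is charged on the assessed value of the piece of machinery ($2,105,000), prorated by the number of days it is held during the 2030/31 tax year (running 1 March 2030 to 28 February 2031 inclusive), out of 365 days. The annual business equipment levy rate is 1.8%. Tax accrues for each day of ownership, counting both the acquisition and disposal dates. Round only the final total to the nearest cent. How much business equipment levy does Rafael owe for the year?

Days held (7 January – 28 February 2031): 53 out of 365
Tax = $2,105,000 × 1.8% × 53/365 = $5,501.8356

$5,501.84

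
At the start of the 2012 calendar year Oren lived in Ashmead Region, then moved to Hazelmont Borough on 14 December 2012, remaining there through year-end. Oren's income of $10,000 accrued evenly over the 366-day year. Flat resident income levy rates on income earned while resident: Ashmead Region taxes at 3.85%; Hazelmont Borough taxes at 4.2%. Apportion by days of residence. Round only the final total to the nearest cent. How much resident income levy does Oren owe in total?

Ashmead Region, 1 January – 13 December 2012: 348 days → $10,000 × 3.85% × 348/366 = $366.0656
Hazelmont Borough, 14 December – 31 December 2012: 18 days → $10,000 × 4.2% × 18/366 = $20.6557
Total = $386.7213

$386.72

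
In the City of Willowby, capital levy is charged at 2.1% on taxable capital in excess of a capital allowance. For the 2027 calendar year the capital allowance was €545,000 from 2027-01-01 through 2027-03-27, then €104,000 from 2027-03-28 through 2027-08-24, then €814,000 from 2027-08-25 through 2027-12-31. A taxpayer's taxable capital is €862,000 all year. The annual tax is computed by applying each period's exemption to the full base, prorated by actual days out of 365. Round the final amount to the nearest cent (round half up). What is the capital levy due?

2027-01-01 to 2027-03-27: 86 days, exemption €545,000 → (€862,000 − €545,000) × 2.1% × 86/365 = €1,568.4986
2027-03-28 to 2027-08-24: 150 days, exemption €104,000 → (€862,000 − €104,000) × 2.1% × 150/365 = €6,541.6438
2027-08-25 to 2027-12-31: 129 days, exemption €814,000 → (€862,000 − €814,000) × 2.1% × 129/365 = €356.2521
Total = €8,466.3945

€8,466.39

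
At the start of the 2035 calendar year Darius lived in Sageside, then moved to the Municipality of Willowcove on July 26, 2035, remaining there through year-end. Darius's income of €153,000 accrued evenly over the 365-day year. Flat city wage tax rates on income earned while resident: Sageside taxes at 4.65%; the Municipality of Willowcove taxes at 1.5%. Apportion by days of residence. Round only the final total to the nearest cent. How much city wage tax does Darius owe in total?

€5,015.05

Sageside, January 1 – July 25, 2035: 206 days → €153,000 × 4.65% × 206/365 = €4,015.3068
The Municipality of Willowcove, July 26 – December 31, 2035: 159 days → €153,000 × 1.5% × 159/365 = €999.7397
Total = €5,015.0466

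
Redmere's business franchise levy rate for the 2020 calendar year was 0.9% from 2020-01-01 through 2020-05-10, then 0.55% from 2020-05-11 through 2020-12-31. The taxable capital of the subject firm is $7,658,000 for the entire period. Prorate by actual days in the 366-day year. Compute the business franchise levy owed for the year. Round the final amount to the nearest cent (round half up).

$51,712.42

2020-01-01 to 2020-05-10: 131 days at 0.9% → $7,658,000 × 0.9% × 131/366 = $24,668.8033
2020-05-11 to 2020-12-31: 235 days at 0.55% → $7,658,000 × 0.55% × 235/366 = $27,043.6202
Total = $51,712.4235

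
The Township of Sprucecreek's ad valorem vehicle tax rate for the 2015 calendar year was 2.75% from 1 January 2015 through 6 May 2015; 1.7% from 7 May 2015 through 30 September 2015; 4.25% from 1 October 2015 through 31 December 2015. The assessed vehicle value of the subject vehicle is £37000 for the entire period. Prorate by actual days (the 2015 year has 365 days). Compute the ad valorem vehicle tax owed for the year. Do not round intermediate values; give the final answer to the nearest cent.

£1000.93

1 January – 6 May 2015: 126 days at 2.75% → £37000 × 2.75% × 126/365 = £351.2466
7 May – 30 September 2015: 147 days at 1.7% → £37000 × 1.7% × 147/365 = £253.3233
1 October – 31 December 2015: 92 days at 4.25% → £37000 × 4.25% × 92/365 = £396.3562
Total = £1000.9260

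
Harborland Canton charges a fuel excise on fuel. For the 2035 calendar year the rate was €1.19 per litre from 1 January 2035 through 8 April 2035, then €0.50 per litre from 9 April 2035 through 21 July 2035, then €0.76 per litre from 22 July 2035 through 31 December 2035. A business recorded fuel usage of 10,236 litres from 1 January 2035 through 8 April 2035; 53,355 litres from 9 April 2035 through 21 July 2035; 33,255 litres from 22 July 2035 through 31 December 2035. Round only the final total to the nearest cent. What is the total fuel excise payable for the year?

€64,132.14

1 January – 8 April 2035: 10,236 litres at €1.19/litre → €12,180.84
9 April – 21 July 2035: 53,355 litres at €0.50/litre → €26,677.50
22 July – 31 December 2035: 33,255 litres at €0.76/litre → €25,273.80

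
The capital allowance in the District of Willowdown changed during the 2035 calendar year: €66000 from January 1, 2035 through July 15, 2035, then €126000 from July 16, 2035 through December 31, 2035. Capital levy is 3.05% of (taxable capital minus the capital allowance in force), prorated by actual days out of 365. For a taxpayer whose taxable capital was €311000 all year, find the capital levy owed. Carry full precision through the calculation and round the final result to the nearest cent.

€6625.18

January 1 – July 15, 2035: 196 days, exemption €66000 → (€311000 − €66000) × 3.05% × 196/365 = €4012.6301
July 16 – December 31, 2035: 169 days, exemption €126000 → (€311000 − €126000) × 3.05% × 169/365 = €2612.5548
Total = €6625.1849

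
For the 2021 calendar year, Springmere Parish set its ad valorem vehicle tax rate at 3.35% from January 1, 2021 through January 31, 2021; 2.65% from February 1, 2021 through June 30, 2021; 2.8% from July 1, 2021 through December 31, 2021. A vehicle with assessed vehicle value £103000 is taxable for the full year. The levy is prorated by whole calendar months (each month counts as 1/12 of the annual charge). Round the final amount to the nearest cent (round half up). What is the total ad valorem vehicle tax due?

January 1 – January 31, 2021: 1 month at 3.35% → £103000 × 3.35% × 1/12 = £287.5417
February 1 – June 30, 2021: 5 months at 2.65% → £103000 × 2.65% × 5/12 = £1137.2917
July 1 – December 31, 2021: 6 months at 2.8% → £103000 × 2.8% × 6/12 = £1442.0000
Total = £2866.8333

£2866.83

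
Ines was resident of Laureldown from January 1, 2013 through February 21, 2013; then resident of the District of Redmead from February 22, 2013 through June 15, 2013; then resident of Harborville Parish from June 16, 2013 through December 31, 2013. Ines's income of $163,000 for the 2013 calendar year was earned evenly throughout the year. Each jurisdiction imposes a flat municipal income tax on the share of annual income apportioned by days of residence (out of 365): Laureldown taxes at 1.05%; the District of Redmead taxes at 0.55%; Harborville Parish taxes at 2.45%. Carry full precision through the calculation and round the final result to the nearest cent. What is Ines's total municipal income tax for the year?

$2,701.11

Laureldown, January 1 – February 21, 2013: 52 days → $163,000 × 1.05% × 52/365 = $243.8301
The District of Redmead, February 22 – June 15, 2013: 114 days → $163,000 × 0.55% × 114/365 = $280.0027
Harborville Parish, June 16 – December 31, 2013: 199 days → $163,000 × 2.45% × 199/365 = $2,177.2781
Total = $2,701.1110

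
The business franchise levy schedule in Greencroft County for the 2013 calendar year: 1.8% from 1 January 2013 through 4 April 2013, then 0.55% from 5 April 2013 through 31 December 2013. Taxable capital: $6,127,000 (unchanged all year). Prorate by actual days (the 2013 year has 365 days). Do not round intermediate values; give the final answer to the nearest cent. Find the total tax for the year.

1 January – 4 April 2013: 94 days at 1.8% → $6,127,000 × 1.8% × 94/365 = $28,402.4219
5 April – 31 December 2013: 271 days at 0.55% → $6,127,000 × 0.55% × 271/365 = $25,019.9822
Total = $53,422.4041

$53,422.40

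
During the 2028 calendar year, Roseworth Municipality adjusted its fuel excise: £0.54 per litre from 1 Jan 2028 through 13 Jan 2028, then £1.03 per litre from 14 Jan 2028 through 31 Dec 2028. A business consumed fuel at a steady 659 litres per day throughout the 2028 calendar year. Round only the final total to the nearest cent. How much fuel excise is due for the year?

1 Jan – 13 Jan 2028: 13 days × 659 litres/day = 8,567 litres at £0.54/litre → £4,626.18
14 Jan – 31 Dec 2028: 353 days × 659 litres/day = 232,627 litres at £1.03/litre → £239,605.81

£244,231.99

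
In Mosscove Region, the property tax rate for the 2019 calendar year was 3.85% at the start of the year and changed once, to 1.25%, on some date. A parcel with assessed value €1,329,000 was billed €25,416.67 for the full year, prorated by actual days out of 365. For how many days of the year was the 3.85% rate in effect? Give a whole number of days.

Let d = days at the first rate; then 365 − d days at the second rate.
€1,329,000 × [3.85%·d + 1.25%·(365−d)] / 365 = €25,416.67
Solving gives d = 93, so the new rate took effect on 4 Apr 2019.

93 days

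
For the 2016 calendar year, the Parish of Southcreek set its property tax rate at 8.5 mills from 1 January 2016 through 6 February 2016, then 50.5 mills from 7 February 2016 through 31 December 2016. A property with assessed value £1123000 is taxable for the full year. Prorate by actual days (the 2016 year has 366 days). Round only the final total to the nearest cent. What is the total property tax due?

1 January – 6 February 2016: 37 days at 8.5 mills → £1123000 × 0.85% × 37/366 = £964.9822
7 February – 31 December 2016: 329 days at 50.5 mills → £1123000 × 5.05% × 329/366 = £50978.3702
Total = £51943.3525

£51943.35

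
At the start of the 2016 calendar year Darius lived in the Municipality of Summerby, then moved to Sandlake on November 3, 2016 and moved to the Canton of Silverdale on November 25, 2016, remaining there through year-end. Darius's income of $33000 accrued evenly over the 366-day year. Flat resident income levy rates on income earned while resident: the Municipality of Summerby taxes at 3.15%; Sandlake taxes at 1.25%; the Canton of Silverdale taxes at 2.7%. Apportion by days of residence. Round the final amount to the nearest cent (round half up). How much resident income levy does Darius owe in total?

$986.80

The Municipality of Summerby, January 1 – November 2, 2016: 307 days → $33000 × 3.15% × 307/366 = $871.9303
Sandlake, November 3 – November 24, 2016: 22 days → $33000 × 1.25% × 22/366 = $24.7951
The Canton of Silverdale, November 25 – December 31, 2016: 37 days → $33000 × 2.7% × 37/366 = $90.0738
Total = $986.7992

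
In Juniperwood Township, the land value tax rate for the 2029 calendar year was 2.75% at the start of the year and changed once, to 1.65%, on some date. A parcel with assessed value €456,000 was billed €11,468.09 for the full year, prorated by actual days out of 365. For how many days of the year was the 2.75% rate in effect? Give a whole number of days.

Let d = days at the first rate; then 365 − d days at the second rate.
€456,000 × [2.75%·d + 1.65%·(365−d)] / 365 = €11,468.09
Solving gives d = 287, so the new rate took effect on October 15, 2029.

287 days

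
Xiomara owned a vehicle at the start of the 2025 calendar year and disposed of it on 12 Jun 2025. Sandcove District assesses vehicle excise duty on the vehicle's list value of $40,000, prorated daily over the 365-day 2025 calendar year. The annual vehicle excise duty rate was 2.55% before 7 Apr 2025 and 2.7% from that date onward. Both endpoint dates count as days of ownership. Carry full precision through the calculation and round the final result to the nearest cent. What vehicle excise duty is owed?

1 Jan – 6 Apr 2025: 96 days at 2.55% → $40,000 × 2.55% × 96/365 = $268.2740
7 Apr – 12 Jun 2025: 67 days at 2.7% → $40,000 × 2.7% × 67/365 = $198.2466
Total = $466.5205

$466.52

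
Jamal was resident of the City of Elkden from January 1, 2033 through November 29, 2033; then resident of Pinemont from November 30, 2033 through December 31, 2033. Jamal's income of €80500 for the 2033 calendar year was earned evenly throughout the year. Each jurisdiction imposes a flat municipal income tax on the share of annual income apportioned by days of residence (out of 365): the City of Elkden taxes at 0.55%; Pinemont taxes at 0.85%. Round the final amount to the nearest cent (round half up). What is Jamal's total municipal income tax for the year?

The City of Elkden, January 1 – November 29, 2033: 333 days → €80500 × 0.55% × 333/365 = €403.9336
Pinemont, November 30 – December 31, 2033: 32 days → €80500 × 0.85% × 32/365 = €59.9890
Total = €463.9226

€463.92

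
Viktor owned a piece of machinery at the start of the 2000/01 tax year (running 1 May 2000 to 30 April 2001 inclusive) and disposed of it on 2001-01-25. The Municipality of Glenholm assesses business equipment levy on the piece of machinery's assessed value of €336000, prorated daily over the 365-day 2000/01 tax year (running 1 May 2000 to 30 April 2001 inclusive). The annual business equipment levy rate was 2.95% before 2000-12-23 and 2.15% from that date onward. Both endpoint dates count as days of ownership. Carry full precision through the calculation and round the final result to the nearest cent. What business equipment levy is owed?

€7081.78

2000-05-01 to 2000-12-22: 236 days at 2.95% → €336000 × 2.95% × 236/365 = €6408.8548
2000-12-23 to 2001-01-25: 34 days at 2.15% → €336000 × 2.15% × 34/365 = €672.9205
Total = €7081.7753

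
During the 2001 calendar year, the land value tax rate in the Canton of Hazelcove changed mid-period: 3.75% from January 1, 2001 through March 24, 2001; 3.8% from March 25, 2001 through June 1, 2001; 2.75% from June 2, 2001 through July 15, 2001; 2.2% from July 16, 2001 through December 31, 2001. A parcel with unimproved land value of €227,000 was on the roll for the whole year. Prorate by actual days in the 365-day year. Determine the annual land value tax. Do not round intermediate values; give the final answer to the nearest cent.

January 1 – March 24, 2001: 83 days at 3.75% → €227,000 × 3.75% × 83/365 = €1,935.7192
March 25 – June 1, 2001: 69 days at 3.8% → €227,000 × 3.8% × 69/365 = €1,630.6685
June 2 – July 15, 2001: 44 days at 2.75% → €227,000 × 2.75% × 44/365 = €752.5205
July 16 – December 31, 2001: 169 days at 2.2% → €227,000 × 2.2% × 169/365 = €2,312.2904
Total = €6,631.1986

€6,631.20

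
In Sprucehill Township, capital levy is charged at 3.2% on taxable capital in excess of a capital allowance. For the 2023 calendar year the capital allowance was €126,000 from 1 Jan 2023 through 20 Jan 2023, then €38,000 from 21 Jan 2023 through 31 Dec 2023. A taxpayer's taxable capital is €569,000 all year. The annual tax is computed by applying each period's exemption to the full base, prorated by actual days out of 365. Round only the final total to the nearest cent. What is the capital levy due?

€16,837.70

1 Jan – 20 Jan 2023: 20 days, exemption €126,000 → (€569,000 − €126,000) × 3.2% × 20/365 = €776.7671
21 Jan – 31 Dec 2023: 345 days, exemption €38,000 → (€569,000 − €38,000) × 3.2% × 345/365 = €16,060.9315
Total = €16,837.6986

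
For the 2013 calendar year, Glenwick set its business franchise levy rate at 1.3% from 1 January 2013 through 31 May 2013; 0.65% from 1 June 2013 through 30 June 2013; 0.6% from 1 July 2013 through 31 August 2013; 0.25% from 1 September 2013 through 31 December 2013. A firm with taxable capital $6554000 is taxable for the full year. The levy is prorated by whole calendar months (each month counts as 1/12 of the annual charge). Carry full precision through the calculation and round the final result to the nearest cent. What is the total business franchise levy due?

$51066.58

1 January – 31 May 2013: 5 months at 1.3% → $6554000 × 1.3% × 5/12 = $35500.8333
1 June – 30 June 2013: 1 month at 0.65% → $6554000 × 0.65% × 1/12 = $3550.0833
1 July – 31 August 2013: 2 months at 0.6% → $6554000 × 0.6% × 2/12 = $6554.0000
1 September – 31 December 2013: 4 months at 0.25% → $6554000 × 0.25% × 4/12 = $5461.6667
Total = $51066.5833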